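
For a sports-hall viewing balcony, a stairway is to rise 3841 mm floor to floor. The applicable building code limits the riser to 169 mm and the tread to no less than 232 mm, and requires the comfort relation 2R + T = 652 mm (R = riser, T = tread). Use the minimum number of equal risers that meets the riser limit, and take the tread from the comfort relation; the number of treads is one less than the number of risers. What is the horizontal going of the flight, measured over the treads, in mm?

6996 mm

At most 169 each: 3841/169 = 22.73, giving 23 risers.
R = 3841 ÷ 23 = 167 mm.
T = 652 − 2·167 = 318 mm, which satisfies the 232 mm minimum.
Going = (23 − 1) × 318 = 6996 mm.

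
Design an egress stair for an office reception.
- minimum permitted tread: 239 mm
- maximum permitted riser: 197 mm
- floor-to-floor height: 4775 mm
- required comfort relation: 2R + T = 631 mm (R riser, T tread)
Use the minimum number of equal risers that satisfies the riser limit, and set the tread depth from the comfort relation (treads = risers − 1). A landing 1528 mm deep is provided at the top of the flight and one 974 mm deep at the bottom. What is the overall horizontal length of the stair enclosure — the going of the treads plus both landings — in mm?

8478 mm

At most 197 each: 4775/197 = 24.24, giving 25 risers.
R = 4775 ÷ 25 = 191 mm.
Tread T = 631 − 2 × 191 = 249 mm (≥ 239 mm).
Treads = 25 − 1 = 24; going = 24 × 249 = 5976 mm.
Enclosure = 5976 + 1528 + 974 = 8478 mm.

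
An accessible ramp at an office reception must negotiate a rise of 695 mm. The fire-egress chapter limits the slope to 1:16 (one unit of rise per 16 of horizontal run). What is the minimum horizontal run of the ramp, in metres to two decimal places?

11.12 m

Run = rise × 16 = 695 × 16 = 11120 mm.
11120 mm = 11.12 m.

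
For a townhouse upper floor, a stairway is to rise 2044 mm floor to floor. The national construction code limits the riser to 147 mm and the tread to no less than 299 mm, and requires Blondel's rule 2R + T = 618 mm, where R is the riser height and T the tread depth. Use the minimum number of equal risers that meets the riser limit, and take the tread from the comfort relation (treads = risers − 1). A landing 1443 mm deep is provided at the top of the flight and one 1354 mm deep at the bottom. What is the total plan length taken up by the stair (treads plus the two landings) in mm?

7035 mm

At most 147 each: 2044/147 = 13.90, giving 14 risers.
Riser R = 2044 / 14 = 146 mm, within the 147 mm limit.
T = 618 − 2·146 = 326 mm, which satisfies the 299 mm minimum.
Going = (14 − 1) × 326 = 4238 mm.
Enclosure = 4238 + 1443 + 1354 = 7035 mm.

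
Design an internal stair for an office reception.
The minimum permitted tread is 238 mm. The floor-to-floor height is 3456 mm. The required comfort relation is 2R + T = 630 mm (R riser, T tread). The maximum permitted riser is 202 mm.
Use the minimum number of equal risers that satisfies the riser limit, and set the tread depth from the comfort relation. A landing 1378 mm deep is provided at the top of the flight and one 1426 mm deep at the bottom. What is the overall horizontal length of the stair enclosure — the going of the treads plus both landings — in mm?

⌈3456/202⌉ = 18 risers.
Each riser is 3456/18 = 192 mm (≤ 202 mm).
From 2R + T = 630: T = 630 − 384 = 246 mm.
Treads = 18 − 1 = 17; going = 17 × 246 = 4182 mm.
Enclosure = 4182 + 1378 + 1426 = 6986 mm.

6986 mm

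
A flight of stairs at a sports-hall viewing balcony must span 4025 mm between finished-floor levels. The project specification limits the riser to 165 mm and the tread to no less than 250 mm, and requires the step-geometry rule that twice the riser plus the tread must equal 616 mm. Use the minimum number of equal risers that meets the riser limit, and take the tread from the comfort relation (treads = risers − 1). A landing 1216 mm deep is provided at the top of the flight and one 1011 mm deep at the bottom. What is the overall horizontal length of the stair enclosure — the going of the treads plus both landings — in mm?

4025 / 165 = 24.39, so 25 risers are needed.
Riser R = 4025 / 25 = 161 mm, within the 165 mm limit.
T = 616 − 2·161 = 294 mm, which satisfies the 250 mm minimum.
Going = (25 − 1) × 294 = 7056 mm.
Add landings: 7056 + 1216 + 1011 = 9283 mm.

9283 mm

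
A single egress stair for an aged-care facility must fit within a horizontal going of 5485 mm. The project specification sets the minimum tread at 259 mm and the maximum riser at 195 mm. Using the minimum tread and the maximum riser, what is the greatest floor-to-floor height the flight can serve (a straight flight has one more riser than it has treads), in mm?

4290 mm

Treads that fit: ⌊5485 / 259⌋ = 21.
Risers = treads + 1 = 22.
Maximum height = 22 × 195 = 4290 mm.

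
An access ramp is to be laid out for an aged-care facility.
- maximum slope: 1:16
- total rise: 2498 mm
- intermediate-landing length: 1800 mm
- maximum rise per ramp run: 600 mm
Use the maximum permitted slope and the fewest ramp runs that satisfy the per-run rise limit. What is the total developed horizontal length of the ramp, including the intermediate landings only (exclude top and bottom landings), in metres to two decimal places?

47.17 m

⌈2498/600⌉ = 5 ramp runs. That means 4 intermediate landings.
Ramp run (horizontal) at 1:16: 2498 × 16 = 39968 mm.
Intermediate landings: 4 × 1800 = 7200 mm.
Total developed length = 39968 + 7200 = 47168 mm.
= 47.17 m.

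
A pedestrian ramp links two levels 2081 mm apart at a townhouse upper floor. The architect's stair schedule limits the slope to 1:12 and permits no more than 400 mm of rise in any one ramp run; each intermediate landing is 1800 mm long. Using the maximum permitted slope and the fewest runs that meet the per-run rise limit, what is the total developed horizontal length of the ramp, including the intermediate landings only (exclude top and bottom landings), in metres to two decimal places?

2081 / 400 = 5.20, so 6 ramp runs are needed. That means 5 intermediate landings.
Ramp run (horizontal) at 1:12: 2081 × 12 = 24972 mm.
5 intermediate landings contribute 5 × 1800 = 9000 mm.
Total developed length = 24972 + 9000 = 33972 mm.
= 33.97 m.

33.97 m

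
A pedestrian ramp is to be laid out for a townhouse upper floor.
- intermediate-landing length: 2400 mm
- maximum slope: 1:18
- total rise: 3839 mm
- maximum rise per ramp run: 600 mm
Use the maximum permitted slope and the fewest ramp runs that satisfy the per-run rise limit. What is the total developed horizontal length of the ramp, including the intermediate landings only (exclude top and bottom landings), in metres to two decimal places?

⌈3839/600⌉ = 7 ramp runs. That means 6 intermediate landings.
Horizontal run for 3839 mm of rise at 1:18 is 3839 × 18 = 69102 mm.
Intermediate landings: 6 × 2400 = 14400 mm.
Total developed length = 69102 + 14400 = 83502 mm.
= 83.50 m.

83.50 m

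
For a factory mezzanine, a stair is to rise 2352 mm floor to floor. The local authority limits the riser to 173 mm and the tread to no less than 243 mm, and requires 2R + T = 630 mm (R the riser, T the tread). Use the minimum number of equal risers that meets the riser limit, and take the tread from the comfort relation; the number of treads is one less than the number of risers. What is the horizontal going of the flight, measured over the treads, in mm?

2352 / 173 = 13.60, so 14 risers are needed.
Each riser is 2352/14 = 168 mm (≤ 173 mm).
T = 630 − 2·168 = 294 mm, which satisfies the 243 mm minimum.
14 risers give 13 treads; going = 13 × 294 = 3822 mm.

3822 mm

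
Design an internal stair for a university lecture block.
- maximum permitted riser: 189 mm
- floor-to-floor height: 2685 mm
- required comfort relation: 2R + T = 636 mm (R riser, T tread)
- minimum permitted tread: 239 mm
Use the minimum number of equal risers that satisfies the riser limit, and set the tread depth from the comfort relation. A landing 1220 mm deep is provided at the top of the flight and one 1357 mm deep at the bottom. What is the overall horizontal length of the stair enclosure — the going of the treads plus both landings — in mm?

2685 / 189 = 14.206 → round up to 15 risers.
R = 2685 ÷ 15 = 179 mm.
From 2R + T = 636: T = 636 − 358 = 278 mm.
15 risers give 14 treads; going = 14 × 278 = 3892 mm.
Enclosure = 3892 + 1220 + 1357 = 6469 mm.

6469 mm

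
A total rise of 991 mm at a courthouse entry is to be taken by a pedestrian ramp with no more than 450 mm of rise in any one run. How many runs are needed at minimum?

⌈991/450⌉ = 3 ramp runs.

3 runs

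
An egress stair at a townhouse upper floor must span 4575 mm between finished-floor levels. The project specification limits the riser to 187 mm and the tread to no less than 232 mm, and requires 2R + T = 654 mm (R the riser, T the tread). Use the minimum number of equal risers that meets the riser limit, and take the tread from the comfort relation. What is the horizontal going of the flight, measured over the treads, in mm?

⌈4575/187⌉ = 25 risers.
Riser R = 4575 / 25 = 183 mm, within the 187 mm limit.
T = 654 − 2·183 = 288 mm, which satisfies the 232 mm minimum.
Going = (25 − 1) × 288 = 6912 mm.

6912 mm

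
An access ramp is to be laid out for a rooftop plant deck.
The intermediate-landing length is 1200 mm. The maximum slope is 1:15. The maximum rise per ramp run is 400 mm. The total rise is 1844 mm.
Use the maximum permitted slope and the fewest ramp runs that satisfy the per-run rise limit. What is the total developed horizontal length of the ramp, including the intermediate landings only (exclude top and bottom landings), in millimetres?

32460 mm

1844 / 400 = 4.61, so 5 ramp runs are needed. That means 4 intermediate landings.
Ramp run (horizontal) at 1:15: 1844 × 15 = 27660 mm.
4 intermediate landings contribute 4 × 1200 = 4800 mm.
Total developed length = 27660 + 4800 = 32460 mm.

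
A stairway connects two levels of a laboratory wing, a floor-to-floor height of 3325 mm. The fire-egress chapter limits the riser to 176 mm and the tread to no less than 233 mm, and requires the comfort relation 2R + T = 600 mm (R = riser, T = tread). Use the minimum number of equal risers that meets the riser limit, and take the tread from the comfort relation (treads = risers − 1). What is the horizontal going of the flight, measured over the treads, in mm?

4500 mm

3325 / 176 = 18.892 → round up to 19 risers.
Each riser is 3325/19 = 175 mm (≤ 176 mm).
From 2R + T = 600: T = 600 − 350 = 250 mm.
Treads = 19 − 1 = 18; going = 18 × 250 = 4500 mm.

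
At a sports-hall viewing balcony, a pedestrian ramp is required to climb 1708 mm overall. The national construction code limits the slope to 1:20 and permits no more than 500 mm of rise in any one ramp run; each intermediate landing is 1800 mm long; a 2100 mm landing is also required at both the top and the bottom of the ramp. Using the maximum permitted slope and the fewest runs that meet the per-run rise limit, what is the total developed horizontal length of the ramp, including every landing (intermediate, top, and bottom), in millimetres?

43760 mm

At most 500 each: 1708/500 = 3.42, giving 4 ramp runs. That means 3 intermediate landings.
Ramp run (horizontal) at 1:20: 1708 × 20 = 34160 mm.
3 intermediate landings contribute 3 × 1800 = 5400 mm.
Top and bottom landings: 2 × 2100 = 4200 mm.
Total = 34160 + 5400 + 4200 = 43760 mm.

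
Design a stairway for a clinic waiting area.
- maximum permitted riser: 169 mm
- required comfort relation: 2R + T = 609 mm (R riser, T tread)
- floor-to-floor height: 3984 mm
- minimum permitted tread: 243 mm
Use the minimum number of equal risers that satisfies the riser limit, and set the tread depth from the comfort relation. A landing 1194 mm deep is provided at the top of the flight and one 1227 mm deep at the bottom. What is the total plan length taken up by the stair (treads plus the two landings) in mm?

8792 mm

3984 / 169 = 23.574 → round up to 24 risers.
Each riser is 3984/24 = 166 mm (≤ 169 mm).
Tread T = 609 − 2 × 166 = 277 mm (≥ 243 mm).
Going = (24 − 1) × 277 = 6371 mm.
Add landings: 6371 + 1194 + 1227 = 8792 mm.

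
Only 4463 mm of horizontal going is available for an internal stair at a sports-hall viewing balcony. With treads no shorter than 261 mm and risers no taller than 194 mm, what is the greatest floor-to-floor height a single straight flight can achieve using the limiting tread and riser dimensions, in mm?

4463 / 261 = 17.10, so 17 treads fit.
Risers = treads + 1 = 18.
Maximum height = 18 × 194 = 3492 mm.

3492 mm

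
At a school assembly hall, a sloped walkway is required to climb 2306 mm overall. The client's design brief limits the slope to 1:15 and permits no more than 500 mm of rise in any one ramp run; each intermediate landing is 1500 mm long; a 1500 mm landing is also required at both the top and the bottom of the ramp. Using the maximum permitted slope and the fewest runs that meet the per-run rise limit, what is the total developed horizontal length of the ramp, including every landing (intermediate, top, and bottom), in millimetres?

At most 500 each: 2306/500 = 4.61, giving 5 ramp runs. That means 4 intermediate landings.
Horizontal run for 2306 mm of rise at 1:15 is 2306 × 15 = 34590 mm.
Intermediate landings: 4 × 1500 = 6000 mm.
Top and bottom landings: 2 × 1500 = 3000 mm.
Total = 34590 + 6000 + 3000 = 43590 mm.

43590 mm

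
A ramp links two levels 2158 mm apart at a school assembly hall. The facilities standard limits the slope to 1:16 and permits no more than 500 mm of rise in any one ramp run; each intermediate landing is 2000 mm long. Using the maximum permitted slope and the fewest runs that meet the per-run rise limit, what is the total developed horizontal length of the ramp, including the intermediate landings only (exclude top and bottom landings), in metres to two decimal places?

42.53 m

2158 / 500 = 4.316 → round up to 5 ramp runs. That means 4 intermediate landings.
Horizontal run for 2158 mm of rise at 1:16 is 2158 × 16 = 34528 mm.
4 intermediate landings contribute 4 × 2000 = 8000 mm.
Total developed length = 34528 + 8000 = 42528 mm.
= 42.53 m.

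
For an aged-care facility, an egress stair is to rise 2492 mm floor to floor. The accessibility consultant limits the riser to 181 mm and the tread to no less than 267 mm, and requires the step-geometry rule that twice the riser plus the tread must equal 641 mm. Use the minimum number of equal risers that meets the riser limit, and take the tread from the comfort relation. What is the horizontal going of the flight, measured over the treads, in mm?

3705 mm

At most 181 each: 2492/181 = 13.77, giving 14 risers.
Riser R = 2492 / 14 = 178 mm, within the 181 mm limit.
T = 641 − 2·178 = 285 mm, which satisfies the 267 mm minimum.
Treads = 14 − 1 = 13; going = 13 × 285 = 3705 mm.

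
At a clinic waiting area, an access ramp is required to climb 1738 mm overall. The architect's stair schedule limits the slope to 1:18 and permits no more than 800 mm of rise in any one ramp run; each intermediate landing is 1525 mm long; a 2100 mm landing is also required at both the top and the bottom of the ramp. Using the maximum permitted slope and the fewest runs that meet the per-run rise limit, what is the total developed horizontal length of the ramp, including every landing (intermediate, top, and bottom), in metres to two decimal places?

38.53 m

1738 / 800 = 2.17, so 3 ramp runs are needed. That means 2 intermediate landings.
Ramp run (horizontal) at 1:18: 1738 × 18 = 31284 mm.
2 intermediate landings contribute 2 × 1525 = 3050 mm.
Top and bottom landings: 2 × 2100 = 4200 mm.
Total = 31284 + 3050 + 4200 = 38534 mm.
= 38.53 m.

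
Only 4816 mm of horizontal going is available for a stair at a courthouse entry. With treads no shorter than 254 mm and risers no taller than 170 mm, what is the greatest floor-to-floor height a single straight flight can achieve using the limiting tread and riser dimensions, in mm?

Treads that fit: ⌊4816 / 254⌋ = 18.
Risers = treads + 1 = 19.
Maximum height = 19 × 170 = 3230 mm.

3230 mm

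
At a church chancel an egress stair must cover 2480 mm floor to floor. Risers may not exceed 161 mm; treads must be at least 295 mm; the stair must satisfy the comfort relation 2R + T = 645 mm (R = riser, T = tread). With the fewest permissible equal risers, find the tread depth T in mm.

335 mm

⌈2480/161⌉ = 16 risers.
Each riser is 2480/16 = 155 mm (≤ 161 mm).
T = 645 − 2·155 = 335 mm, which satisfies the 295 mm minimum.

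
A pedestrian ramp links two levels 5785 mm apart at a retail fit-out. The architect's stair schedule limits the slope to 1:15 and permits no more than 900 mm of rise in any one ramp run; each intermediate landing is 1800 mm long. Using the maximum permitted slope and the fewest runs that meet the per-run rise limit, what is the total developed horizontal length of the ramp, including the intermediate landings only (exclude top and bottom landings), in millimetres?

97575 mm

5785 / 900 = 6.428 → round up to 7 ramp runs. That means 6 intermediate landings.
Horizontal run for 5785 mm of rise at 1:15 is 5785 × 15 = 86775 mm.
Intermediate landings: 6 × 1800 = 10800 mm.
Developed length = 86775 + 10800 = 97575 mm.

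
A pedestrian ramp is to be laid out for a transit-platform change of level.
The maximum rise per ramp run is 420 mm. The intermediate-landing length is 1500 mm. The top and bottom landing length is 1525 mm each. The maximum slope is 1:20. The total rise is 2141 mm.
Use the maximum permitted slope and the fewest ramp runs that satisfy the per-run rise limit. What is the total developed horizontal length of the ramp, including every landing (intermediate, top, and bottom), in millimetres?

At most 420 each: 2141/420 = 5.10, giving 6 ramp runs. That means 5 intermediate landings.
Horizontal run for 2141 mm of rise at 1:20 is 2141 × 20 = 42820 mm.
Intermediate landings: 5 × 1500 = 7500 mm.
Top and bottom landings: 2 × 1525 = 3050 mm.
Total = 42820 + 7500 + 3050 = 53370 mm.

53370 mm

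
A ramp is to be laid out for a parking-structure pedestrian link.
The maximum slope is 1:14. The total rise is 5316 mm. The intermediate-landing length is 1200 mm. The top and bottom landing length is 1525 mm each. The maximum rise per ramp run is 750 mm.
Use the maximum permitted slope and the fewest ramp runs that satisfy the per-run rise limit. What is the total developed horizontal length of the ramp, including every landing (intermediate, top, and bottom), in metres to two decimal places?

5316 / 750 = 7.09, so 8 ramp runs are needed. That means 7 intermediate landings.
Horizontal run for 5316 mm of rise at 1:14 is 5316 × 14 = 74424 mm.
7 intermediate landings contribute 7 × 1200 = 8400 mm.
Top and bottom landings: 2 × 1525 = 3050 mm.
Total = 74424 + 8400 + 3050 = 85874 mm.
= 85.87 m.

85.87 m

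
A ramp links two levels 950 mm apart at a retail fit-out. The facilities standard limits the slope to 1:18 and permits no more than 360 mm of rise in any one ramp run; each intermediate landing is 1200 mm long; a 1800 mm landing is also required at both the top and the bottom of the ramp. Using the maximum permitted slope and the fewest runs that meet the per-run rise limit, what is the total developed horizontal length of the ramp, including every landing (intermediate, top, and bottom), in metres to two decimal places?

23.10 m

⌈950/360⌉ = 3 ramp runs. That means 2 intermediate landings.
Horizontal run for 950 mm of rise at 1:18 is 950 × 18 = 17100 mm.
Intermediate landings: 2 × 1200 = 2400 mm.
Top and bottom landings: 2 × 1800 = 3600 mm.
Total = 17100 + 2400 + 3600 = 23100 mm.
= 23.10 m.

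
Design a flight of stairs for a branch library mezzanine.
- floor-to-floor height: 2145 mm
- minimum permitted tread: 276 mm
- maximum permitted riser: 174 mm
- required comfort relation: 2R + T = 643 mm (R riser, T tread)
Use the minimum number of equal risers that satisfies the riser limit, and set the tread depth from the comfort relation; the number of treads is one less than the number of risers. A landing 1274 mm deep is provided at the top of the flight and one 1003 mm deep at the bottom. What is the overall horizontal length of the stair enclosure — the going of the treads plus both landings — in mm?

2145 / 174 = 12.328 → round up to 13 risers.
R = 2145 ÷ 13 = 165 mm.
T = 643 − 2·165 = 313 mm, which satisfies the 276 mm minimum.
13 risers give 12 treads; going = 12 × 313 = 3756 mm.
Enclosure = 3756 + 1274 + 1003 = 6033 mm.

6033 mm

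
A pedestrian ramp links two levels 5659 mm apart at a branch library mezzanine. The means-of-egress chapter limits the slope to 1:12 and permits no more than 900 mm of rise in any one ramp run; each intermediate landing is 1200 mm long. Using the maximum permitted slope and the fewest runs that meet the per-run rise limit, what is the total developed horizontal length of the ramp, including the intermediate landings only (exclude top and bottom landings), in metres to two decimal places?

75.11 m

5659 / 900 = 6.29, so 7 ramp runs are needed. That means 6 intermediate landings.
Ramp run (horizontal) at 1:12: 5659 × 12 = 67908 mm.
Intermediate landings: 6 × 1200 = 7200 mm.
Developed length = 67908 + 7200 = 75108 mm.
= 75.11 m.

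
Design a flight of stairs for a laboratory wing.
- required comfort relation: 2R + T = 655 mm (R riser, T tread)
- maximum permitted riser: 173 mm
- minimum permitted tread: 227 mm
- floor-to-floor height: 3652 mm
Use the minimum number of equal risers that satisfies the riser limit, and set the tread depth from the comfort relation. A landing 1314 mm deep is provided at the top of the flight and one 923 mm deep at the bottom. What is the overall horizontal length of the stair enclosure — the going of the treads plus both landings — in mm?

9020 mm

At most 173 each: 3652/173 = 21.11, giving 22 risers.
Riser R = 3652 / 22 = 166 mm, within the 173 mm limit.
T = 655 − 2·166 = 323 mm, which satisfies the 227 mm minimum.
Going = (22 − 1) × 323 = 6783 mm.
Add landings: 6783 + 1314 + 923 = 9020 mm.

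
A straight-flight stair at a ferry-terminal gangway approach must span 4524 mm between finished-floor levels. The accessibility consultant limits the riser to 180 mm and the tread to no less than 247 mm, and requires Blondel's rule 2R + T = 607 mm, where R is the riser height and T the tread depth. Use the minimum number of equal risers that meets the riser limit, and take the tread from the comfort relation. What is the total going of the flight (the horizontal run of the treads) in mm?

⌈4524/180⌉ = 26 risers.
Each riser is 4524/26 = 174 mm (≤ 180 mm).
From 2R + T = 607: T = 607 − 348 = 259 mm.
Treads = 26 − 1 = 25; going = 25 × 259 = 6475 mm.

6475 mm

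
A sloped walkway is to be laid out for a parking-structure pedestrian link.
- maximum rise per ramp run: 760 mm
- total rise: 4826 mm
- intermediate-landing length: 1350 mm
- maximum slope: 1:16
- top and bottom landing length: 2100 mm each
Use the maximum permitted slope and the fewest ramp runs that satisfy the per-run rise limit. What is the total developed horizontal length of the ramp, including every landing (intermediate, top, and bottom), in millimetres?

At most 760 each: 4826/760 = 6.35, giving 7 ramp runs. That means 6 intermediate landings.
Ramp run (horizontal) at 1:16: 4826 × 16 = 77216 mm.
Intermediate landings: 6 × 1350 = 8100 mm.
Top and bottom landings: 2 × 2100 = 4200 mm.
Total = 77216 + 8100 + 4200 = 89516 mm.

89516 mm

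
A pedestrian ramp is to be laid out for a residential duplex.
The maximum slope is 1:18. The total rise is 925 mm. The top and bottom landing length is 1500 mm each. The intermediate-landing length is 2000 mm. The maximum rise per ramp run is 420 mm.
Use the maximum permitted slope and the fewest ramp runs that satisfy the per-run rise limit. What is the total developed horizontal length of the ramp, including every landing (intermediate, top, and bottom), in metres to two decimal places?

⌈925/420⌉ = 3 ramp runs. That means 2 intermediate landings.
Ramp run (horizontal) at 1:18: 925 × 18 = 16650 mm.
Intermediate landings: 2 × 2000 = 4000 mm.
Top and bottom landings: 2 × 1500 = 3000 mm.
Total = 16650 + 4000 + 3000 = 23650 mm.
= 23.65 m.

23.65 m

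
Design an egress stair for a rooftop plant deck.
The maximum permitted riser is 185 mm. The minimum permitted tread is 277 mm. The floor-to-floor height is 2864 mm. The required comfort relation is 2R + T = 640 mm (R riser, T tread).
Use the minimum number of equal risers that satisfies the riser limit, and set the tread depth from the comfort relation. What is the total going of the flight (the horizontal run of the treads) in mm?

⌈2864/185⌉ = 16 risers.
Riser R = 2864 / 16 = 179 mm, within the 185 mm limit.
T = 640 − 2·179 = 282 mm, which satisfies the 277 mm minimum.
Going = (16 − 1) × 282 = 4230 mm.

4230 mm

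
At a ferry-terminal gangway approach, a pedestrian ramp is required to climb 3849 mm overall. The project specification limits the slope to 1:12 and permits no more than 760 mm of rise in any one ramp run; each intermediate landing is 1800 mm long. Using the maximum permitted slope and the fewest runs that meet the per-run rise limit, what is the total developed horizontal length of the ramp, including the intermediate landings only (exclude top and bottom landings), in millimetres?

55188 mm

3849 / 760 = 5.06, so 6 ramp runs are needed. That means 5 intermediate landings.
Ramp run (horizontal) at 1:12: 3849 × 12 = 46188 mm.
5 intermediate landings contribute 5 × 1800 = 9000 mm.
Total developed length = 46188 + 9000 = 55188 mm.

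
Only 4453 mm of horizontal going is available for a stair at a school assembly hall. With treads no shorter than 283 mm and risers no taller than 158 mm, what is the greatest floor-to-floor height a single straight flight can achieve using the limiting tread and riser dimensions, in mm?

Treads that fit: ⌊4453 / 283⌋ = 15.
Risers = treads + 1 = 16.
Maximum height = 16 × 158 = 2528 mm.

2528 mm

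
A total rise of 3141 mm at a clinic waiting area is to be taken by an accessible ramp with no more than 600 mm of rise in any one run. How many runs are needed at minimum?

⌈3141/600⌉ = 6 ramp runs.

6 runs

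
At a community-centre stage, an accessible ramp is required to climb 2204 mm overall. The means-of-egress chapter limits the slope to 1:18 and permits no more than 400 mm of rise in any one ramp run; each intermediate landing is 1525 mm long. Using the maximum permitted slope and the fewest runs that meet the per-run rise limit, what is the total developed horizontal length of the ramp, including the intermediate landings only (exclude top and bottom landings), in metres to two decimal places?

47.30 m

At most 400 each: 2204/400 = 5.51, giving 6 ramp runs. That means 5 intermediate landings.
Ramp run (horizontal) at 1:18: 2204 × 18 = 39672 mm.
Intermediate landings: 5 × 1525 = 7625 mm.
Total developed length = 39672 + 7625 = 47297 mm.
= 47.30 m.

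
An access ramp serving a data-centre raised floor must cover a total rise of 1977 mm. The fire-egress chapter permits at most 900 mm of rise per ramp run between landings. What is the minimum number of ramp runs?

3 runs

1977 / 900 = 2.20, so 3 ramp runs are needed.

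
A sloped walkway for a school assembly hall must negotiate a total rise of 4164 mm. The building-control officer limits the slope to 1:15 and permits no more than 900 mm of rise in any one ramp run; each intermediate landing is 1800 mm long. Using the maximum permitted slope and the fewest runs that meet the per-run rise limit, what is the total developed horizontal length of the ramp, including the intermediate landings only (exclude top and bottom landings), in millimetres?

4164 / 900 = 4.63, so 5 ramp runs are needed. That means 4 intermediate landings.
Ramp run (horizontal) at 1:15: 4164 × 15 = 62460 mm.
4 intermediate landings contribute 4 × 1800 = 7200 mm.
Total developed length = 62460 + 7200 = 69660 mm.

69660 mm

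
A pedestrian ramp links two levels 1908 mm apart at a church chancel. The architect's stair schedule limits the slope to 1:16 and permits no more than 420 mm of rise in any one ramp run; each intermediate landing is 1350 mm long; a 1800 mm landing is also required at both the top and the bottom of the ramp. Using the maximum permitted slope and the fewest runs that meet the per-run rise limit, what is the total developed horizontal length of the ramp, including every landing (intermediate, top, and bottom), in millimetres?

39528 mm

At most 420 each: 1908/420 = 4.54, giving 5 ramp runs. That means 4 intermediate landings.
Horizontal run for 1908 mm of rise at 1:16 is 1908 × 16 = 30528 mm.
4 intermediate landings contribute 4 × 1350 = 5400 mm.
Top and bottom landings: 2 × 1800 = 3600 mm.
Total = 30528 + 5400 + 3600 = 39528 mm.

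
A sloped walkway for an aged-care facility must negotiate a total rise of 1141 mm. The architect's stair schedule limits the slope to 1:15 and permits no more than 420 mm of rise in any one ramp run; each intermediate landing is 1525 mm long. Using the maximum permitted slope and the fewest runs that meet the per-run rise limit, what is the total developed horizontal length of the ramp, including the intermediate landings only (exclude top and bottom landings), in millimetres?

1141 / 420 = 2.717 → round up to 3 ramp runs. That means 2 intermediate landings.
Ramp run (horizontal) at 1:15: 1141 × 15 = 17115 mm.
2 intermediate landings contribute 2 × 1525 = 3050 mm.
Total developed length = 17115 + 3050 = 20165 mm.

20165 mm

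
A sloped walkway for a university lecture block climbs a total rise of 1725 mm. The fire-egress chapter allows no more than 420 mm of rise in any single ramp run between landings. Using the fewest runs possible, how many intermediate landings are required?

⌈1725/420⌉ = 5 ramp runs.
5 runs are separated by 4 intermediate landings.

4 intermediate landings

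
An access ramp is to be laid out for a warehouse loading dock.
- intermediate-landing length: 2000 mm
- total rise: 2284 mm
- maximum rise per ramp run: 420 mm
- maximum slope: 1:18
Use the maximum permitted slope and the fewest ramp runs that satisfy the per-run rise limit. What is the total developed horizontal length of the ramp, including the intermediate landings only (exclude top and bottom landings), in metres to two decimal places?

2284 / 420 = 5.438 → round up to 6 ramp runs. That means 5 intermediate landings.
Ramp run (horizontal) at 1:18: 2284 × 18 = 41112 mm.
5 intermediate landings contribute 5 × 2000 = 10000 mm.
Total developed length = 41112 + 10000 = 51112 mm.
= 51.11 m.

51.11 m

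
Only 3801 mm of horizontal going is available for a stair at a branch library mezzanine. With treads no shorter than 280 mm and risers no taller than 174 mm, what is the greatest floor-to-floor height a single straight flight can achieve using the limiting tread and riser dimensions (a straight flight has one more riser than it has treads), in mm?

2436 mm

3801 / 280 = 13.57, so 13 treads fit.
Risers = treads + 1 = 14.
Maximum height = 14 × 174 = 2436 mm.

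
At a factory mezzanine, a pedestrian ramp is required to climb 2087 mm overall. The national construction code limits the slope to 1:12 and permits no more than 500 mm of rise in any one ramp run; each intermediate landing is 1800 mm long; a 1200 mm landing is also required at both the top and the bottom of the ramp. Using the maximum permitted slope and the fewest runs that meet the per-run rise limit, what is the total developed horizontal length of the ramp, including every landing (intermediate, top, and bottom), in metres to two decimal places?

34.64 m

At most 500 each: 2087/500 = 4.17, giving 5 ramp runs. That means 4 intermediate landings.
Ramp run (horizontal) at 1:12: 2087 × 12 = 25044 mm.
4 intermediate landings contribute 4 × 1800 = 7200 mm.
Top and bottom landings: 2 × 1200 = 2400 mm.
Total = 25044 + 7200 + 2400 = 34644 mm.
= 34.64 m.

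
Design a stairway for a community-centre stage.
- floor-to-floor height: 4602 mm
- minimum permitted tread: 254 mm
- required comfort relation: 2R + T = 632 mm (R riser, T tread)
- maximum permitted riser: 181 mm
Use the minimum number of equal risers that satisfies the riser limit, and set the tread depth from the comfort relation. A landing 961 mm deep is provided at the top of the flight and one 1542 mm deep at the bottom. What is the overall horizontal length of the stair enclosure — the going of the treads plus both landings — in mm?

4602 / 181 = 25.43, so 26 risers are needed.
Riser R = 4602 / 26 = 177 mm, within the 181 mm limit.
T = 632 − 2·177 = 278 mm, which satisfies the 254 mm minimum.
Going = (26 − 1) × 278 = 6950 mm.
Add landings: 6950 + 961 + 1542 = 9453 mm.

9453 mm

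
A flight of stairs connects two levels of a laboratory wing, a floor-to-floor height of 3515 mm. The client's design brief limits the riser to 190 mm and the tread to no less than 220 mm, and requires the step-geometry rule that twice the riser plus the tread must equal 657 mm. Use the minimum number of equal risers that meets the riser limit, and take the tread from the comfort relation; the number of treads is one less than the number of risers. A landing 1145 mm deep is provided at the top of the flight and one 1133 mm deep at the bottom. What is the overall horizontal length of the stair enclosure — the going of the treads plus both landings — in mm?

7444 mm

3515 / 190 = 18.500 → round up to 19 risers.
R = 3515 ÷ 19 = 185 mm.
T = 657 − 2·185 = 287 mm, which satisfies the 220 mm minimum.
19 risers give 18 treads; going = 18 × 287 = 5166 mm.
Add landings: 5166 + 1145 + 1133 = 7444 mm.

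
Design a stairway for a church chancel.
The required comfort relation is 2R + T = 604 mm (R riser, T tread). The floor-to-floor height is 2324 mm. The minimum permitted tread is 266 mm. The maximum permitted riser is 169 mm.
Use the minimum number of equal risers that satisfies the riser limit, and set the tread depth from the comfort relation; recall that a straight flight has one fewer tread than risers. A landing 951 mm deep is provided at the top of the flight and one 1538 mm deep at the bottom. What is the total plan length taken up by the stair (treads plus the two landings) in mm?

6025 mm

2324 / 169 = 13.751 → round up to 14 risers.
R = 2324 ÷ 14 = 166 mm.
Tread T = 604 − 2 × 166 = 272 mm (≥ 266 mm).
Going = (14 − 1) × 272 = 3536 mm.
Enclosure = 3536 + 951 + 1538 = 6025 mm.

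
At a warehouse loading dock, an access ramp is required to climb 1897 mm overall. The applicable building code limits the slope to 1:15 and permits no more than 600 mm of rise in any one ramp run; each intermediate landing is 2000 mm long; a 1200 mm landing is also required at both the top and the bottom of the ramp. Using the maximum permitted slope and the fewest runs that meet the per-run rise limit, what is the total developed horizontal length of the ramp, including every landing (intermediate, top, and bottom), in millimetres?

36855 mm

⌈1897/600⌉ = 4 ramp runs. That means 3 intermediate landings.
Ramp run (horizontal) at 1:15: 1897 × 15 = 28455 mm.
Intermediate landings: 3 × 2000 = 6000 mm.
Top and bottom landings: 2 × 1200 = 2400 mm.
Total = 28455 + 6000 + 2400 = 36855 mm.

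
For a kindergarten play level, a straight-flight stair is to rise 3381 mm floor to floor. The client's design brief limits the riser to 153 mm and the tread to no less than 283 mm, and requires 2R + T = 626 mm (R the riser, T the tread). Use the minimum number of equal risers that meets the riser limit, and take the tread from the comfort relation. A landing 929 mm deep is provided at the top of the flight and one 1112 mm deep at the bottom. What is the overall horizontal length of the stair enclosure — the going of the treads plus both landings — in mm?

9345 mm

3381 / 153 = 22.10, so 23 risers are needed.
Riser R = 3381 / 23 = 147 mm, within the 153 mm limit.
T = 626 − 2·147 = 332 mm, which satisfies the 283 mm minimum.
Treads = 23 − 1 = 22; going = 22 × 332 = 7304 mm.
Enclosure = 7304 + 929 + 1112 = 9345 mm.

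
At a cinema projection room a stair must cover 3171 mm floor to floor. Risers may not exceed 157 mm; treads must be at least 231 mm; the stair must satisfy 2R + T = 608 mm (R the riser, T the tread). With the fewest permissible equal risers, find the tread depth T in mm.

⌈3171/157⌉ = 21 risers.
R = 3171 ÷ 21 = 151 mm.
Tread T = 608 − 2 × 151 = 306 mm (≥ 231 mm).

306 mm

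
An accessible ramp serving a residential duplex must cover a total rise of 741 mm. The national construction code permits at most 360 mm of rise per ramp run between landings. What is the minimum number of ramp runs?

741 / 360 = 2.058 → round up to 3 ramp runs.

3 runs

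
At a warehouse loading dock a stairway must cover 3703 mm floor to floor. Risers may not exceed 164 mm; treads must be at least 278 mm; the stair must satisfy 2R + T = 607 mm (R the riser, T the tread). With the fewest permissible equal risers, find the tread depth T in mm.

285 mm

3703 / 164 = 22.58, so 23 risers are needed.
Riser R = 3703 / 23 = 161 mm, within the 164 mm limit.
Tread T = 607 − 2 × 161 = 285 mm (≥ 278 mm).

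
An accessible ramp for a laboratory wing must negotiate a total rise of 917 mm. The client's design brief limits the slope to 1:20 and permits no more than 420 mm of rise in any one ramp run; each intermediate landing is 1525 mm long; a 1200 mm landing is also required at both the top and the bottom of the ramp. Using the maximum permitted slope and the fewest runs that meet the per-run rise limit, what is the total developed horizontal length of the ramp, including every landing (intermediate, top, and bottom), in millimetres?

At most 420 each: 917/420 = 2.18, giving 3 ramp runs. That means 2 intermediate landings.
Horizontal run for 917 mm of rise at 1:20 is 917 × 20 = 18340 mm.
2 intermediate landings contribute 2 × 1525 = 3050 mm.
Top and bottom landings: 2 × 1200 = 2400 mm.
Total = 18340 + 3050 + 2400 = 23790 mm.

23790 mm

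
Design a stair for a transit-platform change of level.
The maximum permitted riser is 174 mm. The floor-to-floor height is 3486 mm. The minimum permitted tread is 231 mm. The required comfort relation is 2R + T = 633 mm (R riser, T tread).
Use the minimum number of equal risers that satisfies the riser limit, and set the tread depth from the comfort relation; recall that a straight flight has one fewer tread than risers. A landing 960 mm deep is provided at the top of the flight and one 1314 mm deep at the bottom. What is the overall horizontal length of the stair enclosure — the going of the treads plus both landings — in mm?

8294 mm

3486 / 174 = 20.03, so 21 risers are needed.
Riser R = 3486 / 21 = 166 mm, within the 174 mm limit.
From 2R + T = 633: T = 633 − 332 = 301 mm.
21 risers give 20 treads; going = 20 × 301 = 6020 mm.
Enclosure = 6020 + 960 + 1314 = 8294 mm.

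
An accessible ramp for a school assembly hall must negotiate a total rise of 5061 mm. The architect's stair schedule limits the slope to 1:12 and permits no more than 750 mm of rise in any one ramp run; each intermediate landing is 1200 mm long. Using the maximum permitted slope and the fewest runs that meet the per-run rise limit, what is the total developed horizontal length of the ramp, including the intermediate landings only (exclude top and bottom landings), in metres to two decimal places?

At most 750 each: 5061/750 = 6.75, giving 7 ramp runs. That means 6 intermediate landings.
Ramp run (horizontal) at 1:12: 5061 × 12 = 60732 mm.
Intermediate landings: 6 × 1200 = 7200 mm.
Developed length = 60732 + 7200 = 67932 mm.
= 67.93 m.

67.93 m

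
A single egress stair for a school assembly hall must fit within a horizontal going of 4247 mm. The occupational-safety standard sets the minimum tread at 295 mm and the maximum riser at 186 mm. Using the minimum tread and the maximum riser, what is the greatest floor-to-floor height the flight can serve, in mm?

2790 mm

Treads that fit: ⌊4247 / 295⌋ = 14.
Risers = treads + 1 = 15.
Maximum height = 15 × 186 = 2790 mm.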